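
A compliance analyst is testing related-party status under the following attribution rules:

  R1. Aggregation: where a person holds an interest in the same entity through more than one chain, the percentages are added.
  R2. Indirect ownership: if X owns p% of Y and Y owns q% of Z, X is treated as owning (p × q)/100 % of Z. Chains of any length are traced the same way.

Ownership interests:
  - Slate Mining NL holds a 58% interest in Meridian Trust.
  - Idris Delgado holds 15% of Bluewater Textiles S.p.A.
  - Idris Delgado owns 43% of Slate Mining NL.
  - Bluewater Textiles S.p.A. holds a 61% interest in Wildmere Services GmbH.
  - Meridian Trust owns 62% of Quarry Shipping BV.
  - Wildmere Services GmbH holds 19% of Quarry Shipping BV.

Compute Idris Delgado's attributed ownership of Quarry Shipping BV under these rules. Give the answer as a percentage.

Chain via Bluewater Textiles S.p.A. → Wildmere Services GmbH (R2): 15% × 61% × 19% = 1.7385% of Quarry Shipping BV.
Chain via Slate Mining NL → Meridian Trust (R2): 43% × 58% × 62% = 15.4628% of Quarry Shipping BV.
Aggregating (R1): 1.7385% + 15.4628% = 17.2013%.

17.2013%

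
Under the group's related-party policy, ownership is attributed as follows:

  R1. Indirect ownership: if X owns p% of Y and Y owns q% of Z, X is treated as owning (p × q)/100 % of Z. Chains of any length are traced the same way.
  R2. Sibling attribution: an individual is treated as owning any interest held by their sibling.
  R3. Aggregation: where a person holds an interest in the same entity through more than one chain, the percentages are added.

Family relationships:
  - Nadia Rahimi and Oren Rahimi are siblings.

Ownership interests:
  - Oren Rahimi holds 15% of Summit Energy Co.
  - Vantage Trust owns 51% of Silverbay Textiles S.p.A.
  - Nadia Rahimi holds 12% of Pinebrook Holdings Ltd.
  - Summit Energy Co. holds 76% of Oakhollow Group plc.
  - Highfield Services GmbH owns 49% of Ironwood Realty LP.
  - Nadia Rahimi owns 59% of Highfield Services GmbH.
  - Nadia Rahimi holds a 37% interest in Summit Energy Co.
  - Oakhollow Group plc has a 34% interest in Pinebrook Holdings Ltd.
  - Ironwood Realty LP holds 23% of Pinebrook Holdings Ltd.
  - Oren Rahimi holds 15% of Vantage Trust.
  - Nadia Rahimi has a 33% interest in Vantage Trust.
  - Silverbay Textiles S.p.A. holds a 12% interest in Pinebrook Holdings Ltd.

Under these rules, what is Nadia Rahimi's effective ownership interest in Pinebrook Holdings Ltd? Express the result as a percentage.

By sibling attribution (R2), Nadia Rahimi is treated as also owning Oren Rahimi's interest in Summit Energy Co, giving 37% + 15% = 52%.
By sibling attribution (R2), Nadia Rahimi is treated as also owning Oren Rahimi's interest in Vantage Trust, giving 33% + 15% = 48%.
Chain via Summit Energy Co. → Oakhollow Group plc (R1): 52% × 76% × 34% = 13.4368% of Pinebrook Holdings Ltd.
Chain via Highfield Services GmbH → Ironwood Realty LP (R1): 59% × 49% × 23% = 6.6493% of Pinebrook Holdings Ltd.
Chain via Vantage Trust → Silverbay Textiles S.p.A. (R1): 48% × 51% × 12% = 2.9376% of Pinebrook Holdings Ltd.
Direct interest in Pinebrook Holdings Ltd: 12%.
Aggregating (R3): 13.4368% + 6.6493% + 2.9376% + 12% = 35.0237%.

35.0237%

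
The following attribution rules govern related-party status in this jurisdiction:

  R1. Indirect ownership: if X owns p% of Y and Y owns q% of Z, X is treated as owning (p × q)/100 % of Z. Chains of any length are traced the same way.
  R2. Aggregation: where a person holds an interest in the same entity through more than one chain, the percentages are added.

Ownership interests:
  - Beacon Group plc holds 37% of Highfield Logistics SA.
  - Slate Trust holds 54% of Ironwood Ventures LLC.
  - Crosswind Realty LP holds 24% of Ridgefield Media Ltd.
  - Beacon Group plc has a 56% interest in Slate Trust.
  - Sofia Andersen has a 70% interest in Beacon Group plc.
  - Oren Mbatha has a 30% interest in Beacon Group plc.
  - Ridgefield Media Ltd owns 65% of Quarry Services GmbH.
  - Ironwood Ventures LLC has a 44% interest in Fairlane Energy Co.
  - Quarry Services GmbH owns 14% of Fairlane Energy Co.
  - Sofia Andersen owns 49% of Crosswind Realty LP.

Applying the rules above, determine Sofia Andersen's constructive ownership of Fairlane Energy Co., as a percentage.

10.38408%

Chain via Crosswind Realty LP → Ridgefield Media Ltd → Quarry Services GmbH (R1): 49% × 24% × 65% × 14% = 1.07016% of Fairlane Energy Co.
Chain via Beacon Group plc → Slate Trust → Ironwood Ventures LLC (R1): 70% × 56% × 54% × 44% = 9.31392% of Fairlane Energy Co.
Aggregating (R2): 1.07016% + 9.31392% = 10.38408%.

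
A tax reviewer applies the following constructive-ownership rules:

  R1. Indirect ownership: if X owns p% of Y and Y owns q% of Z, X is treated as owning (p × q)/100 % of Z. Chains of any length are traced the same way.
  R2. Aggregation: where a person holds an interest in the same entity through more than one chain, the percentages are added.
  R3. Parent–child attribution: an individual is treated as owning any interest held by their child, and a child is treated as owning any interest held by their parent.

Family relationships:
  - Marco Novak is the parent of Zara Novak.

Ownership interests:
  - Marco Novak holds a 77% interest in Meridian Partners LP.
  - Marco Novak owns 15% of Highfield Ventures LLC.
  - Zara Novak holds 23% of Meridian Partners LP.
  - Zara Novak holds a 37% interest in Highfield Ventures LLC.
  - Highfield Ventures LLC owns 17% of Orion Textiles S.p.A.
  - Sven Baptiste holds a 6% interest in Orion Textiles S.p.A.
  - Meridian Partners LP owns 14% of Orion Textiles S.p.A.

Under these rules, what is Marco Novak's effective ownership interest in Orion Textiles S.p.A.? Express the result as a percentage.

22.84%

By parent–child attribution (R3), Marco Novak is treated as also owning Zara Novak's interest in Meridian Partners LP, giving 77% + 23% = 100%.
By parent–child attribution (R3), Marco Novak is treated as also owning Zara Novak's interest in Highfield Ventures LLC, giving 15% + 37% = 52%.
Chain via Meridian Partners LP (R1): 100% × 14% = 14% of Orion Textiles S.p.A.
Chain via Highfield Ventures LLC (R1): 52% × 17% = 8.84% of Orion Textiles S.p.A.
Aggregating (R2): 14% + 8.84% = 22.84%.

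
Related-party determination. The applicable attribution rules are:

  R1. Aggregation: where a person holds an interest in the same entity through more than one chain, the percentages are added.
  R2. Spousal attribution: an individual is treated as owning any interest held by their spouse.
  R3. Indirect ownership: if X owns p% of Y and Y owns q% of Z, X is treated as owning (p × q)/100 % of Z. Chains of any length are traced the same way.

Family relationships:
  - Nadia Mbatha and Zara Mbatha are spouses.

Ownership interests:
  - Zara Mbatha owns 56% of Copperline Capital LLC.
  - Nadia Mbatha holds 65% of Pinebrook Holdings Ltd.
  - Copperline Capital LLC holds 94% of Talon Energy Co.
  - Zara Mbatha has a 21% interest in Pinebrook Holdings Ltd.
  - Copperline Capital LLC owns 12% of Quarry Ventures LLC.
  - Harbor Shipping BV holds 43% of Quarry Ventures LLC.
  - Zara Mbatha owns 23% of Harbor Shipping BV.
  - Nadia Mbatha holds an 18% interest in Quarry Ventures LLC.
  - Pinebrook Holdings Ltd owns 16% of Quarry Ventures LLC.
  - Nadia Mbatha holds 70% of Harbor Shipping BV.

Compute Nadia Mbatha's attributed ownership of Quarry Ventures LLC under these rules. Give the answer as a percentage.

By spousal attribution (R2), Nadia Mbatha is treated as also owning Zara Mbatha's interest in Pinebrook Holdings Ltd, giving 65% + 21% = 86%.
By spousal attribution (R2), Nadia Mbatha is treated as also owning Zara Mbatha's interest in Harbor Shipping BV, giving 70% + 23% = 93%.
By spousal attribution (R2), Nadia Mbatha is treated as owning Zara Mbatha's 56% interest in Copperline Capital LLC.
Chain via Pinebrook Holdings Ltd (R3): 86% × 16% = 13.76% of Quarry Ventures LLC.
Chain via Harbor Shipping BV (R3): 93% × 43% = 39.99% of Quarry Ventures LLC.
Direct interest in Quarry Ventures LLC: 18%.
Chain via Copperline Capital LLC (R3): 56% × 12% = 6.72% of Quarry Ventures LLC.
Aggregating (R1): 13.76% + 39.99% + 18% + 6.72% = 78.47%.

78.47%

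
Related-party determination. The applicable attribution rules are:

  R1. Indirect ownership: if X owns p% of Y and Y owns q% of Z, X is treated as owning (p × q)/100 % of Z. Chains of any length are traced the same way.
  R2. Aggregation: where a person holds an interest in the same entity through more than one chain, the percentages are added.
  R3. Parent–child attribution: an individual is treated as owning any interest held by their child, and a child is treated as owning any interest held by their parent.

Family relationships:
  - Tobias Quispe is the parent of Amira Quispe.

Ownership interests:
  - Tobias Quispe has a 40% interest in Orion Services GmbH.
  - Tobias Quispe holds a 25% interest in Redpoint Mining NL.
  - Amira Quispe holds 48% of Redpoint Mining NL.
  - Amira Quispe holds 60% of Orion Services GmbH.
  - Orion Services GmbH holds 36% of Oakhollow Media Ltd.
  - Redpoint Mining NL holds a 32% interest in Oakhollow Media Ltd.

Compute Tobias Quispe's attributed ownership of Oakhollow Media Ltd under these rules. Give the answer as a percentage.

59.36%

By parent–child attribution (R3), Tobias Quispe is treated as also owning Amira Quispe's interest in Redpoint Mining NL, giving 25% + 48% = 73%.
By parent–child attribution (R3), Tobias Quispe is treated as also owning Amira Quispe's interest in Orion Services GmbH, giving 40% + 60% = 100%.
Chain via Redpoint Mining NL (R1): 73% × 32% = 23.36% of Oakhollow Media Ltd.
Chain via Orion Services GmbH (R1): 100% × 36% = 36% of Oakhollow Media Ltd.
Aggregating (R2): 23.36% + 36% = 59.36%.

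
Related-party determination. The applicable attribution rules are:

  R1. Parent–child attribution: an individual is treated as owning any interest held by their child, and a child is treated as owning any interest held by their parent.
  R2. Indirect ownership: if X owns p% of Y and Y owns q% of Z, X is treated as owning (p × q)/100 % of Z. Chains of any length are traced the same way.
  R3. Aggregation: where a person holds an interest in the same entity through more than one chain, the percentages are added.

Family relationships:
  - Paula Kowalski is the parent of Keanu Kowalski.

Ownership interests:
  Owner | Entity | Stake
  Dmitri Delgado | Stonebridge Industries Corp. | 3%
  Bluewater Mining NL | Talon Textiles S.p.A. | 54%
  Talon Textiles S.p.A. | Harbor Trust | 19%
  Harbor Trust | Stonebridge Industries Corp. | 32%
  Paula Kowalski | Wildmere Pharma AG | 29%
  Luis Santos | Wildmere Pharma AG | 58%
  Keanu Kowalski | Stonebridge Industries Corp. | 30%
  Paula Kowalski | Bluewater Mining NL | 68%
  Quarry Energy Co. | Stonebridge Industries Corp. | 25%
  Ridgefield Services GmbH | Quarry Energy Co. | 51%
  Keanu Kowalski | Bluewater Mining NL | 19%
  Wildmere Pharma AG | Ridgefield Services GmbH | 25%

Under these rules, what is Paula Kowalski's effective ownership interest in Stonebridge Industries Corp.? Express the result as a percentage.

By parent–child attribution (R1), Paula Kowalski is treated as also owning Keanu Kowalski's interest in Bluewater Mining NL, giving 68% + 19% = 87%.
By parent–child attribution (R1), Paula Kowalski is treated as owning Keanu Kowalski's 30% interest in Stonebridge Industries Corp.
Chain via Bluewater Mining NL → Talon Textiles S.p.A. → Harbor Trust (R2): 87% × 54% × 19% × 32% = 2.856384% of Stonebridge Industries Corp.
Chain via Wildmere Pharma AG → Ridgefield Services GmbH → Quarry Energy Co. (R2): 29% × 25% × 51% × 25% = 0.924375% of Stonebridge Industries Corp.
Direct interest in Stonebridge Industries Corp: 30%.
Aggregating (R3): 2.856384% + 0.924375% + 30% = 33.780759%.

33.780759%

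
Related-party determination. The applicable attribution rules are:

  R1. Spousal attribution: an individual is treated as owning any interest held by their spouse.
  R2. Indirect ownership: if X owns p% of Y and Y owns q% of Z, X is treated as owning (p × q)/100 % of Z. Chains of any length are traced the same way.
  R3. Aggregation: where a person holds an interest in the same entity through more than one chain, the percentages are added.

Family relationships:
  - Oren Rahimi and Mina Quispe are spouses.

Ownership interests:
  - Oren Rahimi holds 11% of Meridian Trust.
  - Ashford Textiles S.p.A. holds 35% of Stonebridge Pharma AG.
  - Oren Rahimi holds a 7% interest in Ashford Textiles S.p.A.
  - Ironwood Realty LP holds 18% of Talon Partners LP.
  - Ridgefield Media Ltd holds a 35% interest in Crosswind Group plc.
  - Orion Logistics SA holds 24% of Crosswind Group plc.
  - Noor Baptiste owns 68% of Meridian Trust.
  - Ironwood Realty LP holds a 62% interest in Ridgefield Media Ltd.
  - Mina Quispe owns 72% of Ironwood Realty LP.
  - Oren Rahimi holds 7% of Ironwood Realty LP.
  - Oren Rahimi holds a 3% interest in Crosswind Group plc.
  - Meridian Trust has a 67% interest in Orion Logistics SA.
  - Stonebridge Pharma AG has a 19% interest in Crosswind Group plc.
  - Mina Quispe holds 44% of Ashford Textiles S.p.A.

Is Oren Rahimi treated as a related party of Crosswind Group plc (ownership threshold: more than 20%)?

Yes

By spousal attribution (R1), Oren Rahimi is treated as also owning Mina Quispe's interest in Ashford Textiles S.p.A, giving 7% + 44% = 51%.
By spousal attribution (R1), Oren Rahimi is treated as also owning Mina Quispe's interest in Ironwood Realty LP, giving 7% + 72% = 79%.
Chain via Ashford Textiles S.p.A. → Stonebridge Pharma AG (R2): 51% × 35% × 19% = 3.3915% of Crosswind Group plc.
Chain via Meridian Trust → Orion Logistics SA (R2): 11% × 67% × 24% = 1.7688% of Crosswind Group plc.
Chain via Ironwood Realty LP → Ridgefield Media Ltd (R2): 79% × 62% × 35% = 17.143% of Crosswind Group plc.
Direct interest in Crosswind Group plc: 3%.
Aggregating (R3): 3.3915% + 1.7688% + 17.143% + 3% = 25.3033%.
25.3033% exceeds the 20% threshold, so Oren is a related party to Crosswind Group plc.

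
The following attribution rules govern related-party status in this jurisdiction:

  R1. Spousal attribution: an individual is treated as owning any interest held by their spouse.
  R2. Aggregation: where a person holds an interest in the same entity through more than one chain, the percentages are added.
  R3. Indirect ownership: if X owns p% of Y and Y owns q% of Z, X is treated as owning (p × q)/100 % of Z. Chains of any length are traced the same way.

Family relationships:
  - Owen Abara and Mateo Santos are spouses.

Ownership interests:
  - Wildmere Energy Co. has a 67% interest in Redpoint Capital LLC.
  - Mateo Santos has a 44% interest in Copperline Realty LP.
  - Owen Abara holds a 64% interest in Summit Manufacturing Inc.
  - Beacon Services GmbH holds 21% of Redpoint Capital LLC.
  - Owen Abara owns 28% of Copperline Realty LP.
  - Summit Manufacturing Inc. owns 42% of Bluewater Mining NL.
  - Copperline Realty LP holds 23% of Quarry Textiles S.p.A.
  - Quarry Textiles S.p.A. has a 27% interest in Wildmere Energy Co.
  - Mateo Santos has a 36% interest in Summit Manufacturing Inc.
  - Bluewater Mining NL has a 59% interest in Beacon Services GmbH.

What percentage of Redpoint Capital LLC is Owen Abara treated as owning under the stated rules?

8.199504%

By spousal attribution (R1), Owen Abara is treated as also owning Mateo Santos's interest in Summit Manufacturing Inc, giving 64% + 36% = 100%.
By spousal attribution (R1), Owen Abara is treated as also owning Mateo Santos's interest in Copperline Realty LP, giving 28% + 44% = 72%.
Chain via Summit Manufacturing Inc. → Bluewater Mining NL → Beacon Services GmbH (R3): 100% × 42% × 59% × 21% = 5.2038% of Redpoint Capital LLC.
Chain via Copperline Realty LP → Quarry Textiles S.p.A. → Wildmere Energy Co. (R3): 72% × 23% × 27% × 67% = 2.995704% of Redpoint Capital LLC.
Aggregating (R2): 5.2038% + 2.995704% = 8.199504%.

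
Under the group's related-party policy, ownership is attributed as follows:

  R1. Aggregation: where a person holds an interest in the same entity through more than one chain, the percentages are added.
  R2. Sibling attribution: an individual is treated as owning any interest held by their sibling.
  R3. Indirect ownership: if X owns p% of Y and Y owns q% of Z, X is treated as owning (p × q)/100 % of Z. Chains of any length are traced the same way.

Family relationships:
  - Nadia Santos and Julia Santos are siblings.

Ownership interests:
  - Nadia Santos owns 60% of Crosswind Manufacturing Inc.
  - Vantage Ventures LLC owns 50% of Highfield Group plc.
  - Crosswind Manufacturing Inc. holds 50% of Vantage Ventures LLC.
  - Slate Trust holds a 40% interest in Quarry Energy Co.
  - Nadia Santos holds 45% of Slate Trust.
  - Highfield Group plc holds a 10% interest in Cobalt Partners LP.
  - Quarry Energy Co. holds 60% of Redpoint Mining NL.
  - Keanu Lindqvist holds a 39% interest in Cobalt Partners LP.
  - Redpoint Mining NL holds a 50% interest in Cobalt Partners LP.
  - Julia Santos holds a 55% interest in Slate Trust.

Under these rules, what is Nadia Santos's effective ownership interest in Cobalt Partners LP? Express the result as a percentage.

13.5%

By sibling attribution (R2), Nadia Santos is treated as also owning Julia Santos's interest in Slate Trust, giving 45% + 55% = 100%.
Chain via Slate Trust → Quarry Energy Co. → Redpoint Mining NL (R3): 100% × 40% × 60% × 50% = 12% of Cobalt Partners LP.
Chain via Crosswind Manufacturing Inc. → Vantage Ventures LLC → Highfield Group plc (R3): 60% × 50% × 50% × 10% = 1.5% of Cobalt Partners LP.
Aggregating (R1): 12% + 1.5% = 13.5%.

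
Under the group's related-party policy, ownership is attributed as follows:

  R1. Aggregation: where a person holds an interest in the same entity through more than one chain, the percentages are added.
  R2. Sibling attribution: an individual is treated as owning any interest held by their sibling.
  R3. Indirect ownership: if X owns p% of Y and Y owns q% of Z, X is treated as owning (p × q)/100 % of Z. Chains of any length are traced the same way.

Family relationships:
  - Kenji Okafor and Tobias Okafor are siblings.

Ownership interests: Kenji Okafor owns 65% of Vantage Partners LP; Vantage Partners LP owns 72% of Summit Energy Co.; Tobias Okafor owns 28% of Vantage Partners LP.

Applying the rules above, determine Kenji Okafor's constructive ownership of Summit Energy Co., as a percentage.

66.96%

By sibling attribution (R2), Kenji Okafor is treated as also owning Tobias Okafor's interest in Vantage Partners LP, giving 65% + 28% = 93%.
Chain via Vantage Partners LP (R3): 93% × 72% = 66.96% of Summit Energy Co.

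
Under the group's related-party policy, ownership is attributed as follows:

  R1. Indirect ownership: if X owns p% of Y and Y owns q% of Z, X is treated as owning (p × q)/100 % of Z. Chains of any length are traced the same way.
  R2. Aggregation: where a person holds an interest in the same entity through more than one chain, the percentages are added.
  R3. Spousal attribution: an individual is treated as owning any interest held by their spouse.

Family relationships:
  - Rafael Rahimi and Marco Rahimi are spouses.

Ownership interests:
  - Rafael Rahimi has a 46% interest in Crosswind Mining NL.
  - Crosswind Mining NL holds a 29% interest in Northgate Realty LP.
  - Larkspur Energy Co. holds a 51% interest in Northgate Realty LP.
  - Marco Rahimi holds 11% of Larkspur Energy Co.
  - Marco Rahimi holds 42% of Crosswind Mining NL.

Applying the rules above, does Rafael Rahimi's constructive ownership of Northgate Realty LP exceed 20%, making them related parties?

By spousal attribution (R3), Rafael Rahimi is treated as also owning Marco Rahimi's interest in Crosswind Mining NL, giving 46% + 42% = 88%.
By spousal attribution (R3), Rafael Rahimi is treated as owning Marco Rahimi's 11% interest in Larkspur Energy Co.
Chain via Crosswind Mining NL (R1): 88% × 29% = 25.52% of Northgate Realty LP.
Chain via Larkspur Energy Co. (R1): 11% × 51% = 5.61% of Northgate Realty LP.
Aggregating (R2): 25.52% + 5.61% = 31.13%.
31.13% exceeds the 20% threshold, so Rafael is a related party to Northgate Realty LP.

Yes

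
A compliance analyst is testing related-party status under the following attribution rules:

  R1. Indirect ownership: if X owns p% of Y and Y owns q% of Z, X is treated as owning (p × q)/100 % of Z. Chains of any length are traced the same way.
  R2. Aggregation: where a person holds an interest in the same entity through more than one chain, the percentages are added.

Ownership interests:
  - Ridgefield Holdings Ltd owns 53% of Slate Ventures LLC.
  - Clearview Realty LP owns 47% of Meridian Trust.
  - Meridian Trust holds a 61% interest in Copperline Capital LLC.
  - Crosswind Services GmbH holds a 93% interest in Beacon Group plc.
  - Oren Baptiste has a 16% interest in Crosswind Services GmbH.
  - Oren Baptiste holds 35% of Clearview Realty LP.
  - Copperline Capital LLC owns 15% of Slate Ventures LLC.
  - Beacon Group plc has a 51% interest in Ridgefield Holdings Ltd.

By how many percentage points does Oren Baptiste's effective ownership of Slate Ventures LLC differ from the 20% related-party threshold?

14.472761

Chain via Clearview Realty LP → Meridian Trust → Copperline Capital LLC (R1): 35% × 47% × 61% × 15% = 1.505175% of Slate Ventures LLC.
Chain via Crosswind Services GmbH → Beacon Group plc → Ridgefield Holdings Ltd (R1): 16% × 93% × 51% × 53% = 4.022064% of Slate Ventures LLC.
Aggregating (R2): 1.505175% + 4.022064% = 5.527239%.
5.527239% falls short of the 20% threshold by 14.472761 percentage points.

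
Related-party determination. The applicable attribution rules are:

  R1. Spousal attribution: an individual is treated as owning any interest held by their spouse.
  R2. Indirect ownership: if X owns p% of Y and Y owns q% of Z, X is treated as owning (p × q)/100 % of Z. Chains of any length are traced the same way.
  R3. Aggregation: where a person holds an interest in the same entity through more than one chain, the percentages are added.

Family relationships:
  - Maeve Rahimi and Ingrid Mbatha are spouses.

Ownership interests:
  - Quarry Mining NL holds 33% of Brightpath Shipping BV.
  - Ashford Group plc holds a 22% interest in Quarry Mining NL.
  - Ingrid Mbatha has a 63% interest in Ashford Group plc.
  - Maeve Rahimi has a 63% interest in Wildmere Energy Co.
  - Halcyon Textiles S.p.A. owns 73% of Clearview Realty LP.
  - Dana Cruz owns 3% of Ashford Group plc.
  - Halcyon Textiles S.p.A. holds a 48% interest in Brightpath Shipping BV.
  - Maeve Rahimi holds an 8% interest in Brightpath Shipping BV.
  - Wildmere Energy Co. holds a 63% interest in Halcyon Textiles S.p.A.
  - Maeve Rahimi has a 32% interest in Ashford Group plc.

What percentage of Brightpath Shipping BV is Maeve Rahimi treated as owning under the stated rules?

33.9482%

By spousal attribution (R1), Maeve Rahimi is treated as also owning Ingrid Mbatha's interest in Ashford Group plc, giving 32% + 63% = 95%.
Chain via Ashford Group plc → Quarry Mining NL (R2): 95% × 22% × 33% = 6.897% of Brightpath Shipping BV.
Chain via Wildmere Energy Co. → Halcyon Textiles S.p.A. (R2): 63% × 63% × 48% = 19.0512% of Brightpath Shipping BV.
Direct interest in Brightpath Shipping BV: 8%.
Aggregating (R3): 6.897% + 19.0512% + 8% = 33.9482%.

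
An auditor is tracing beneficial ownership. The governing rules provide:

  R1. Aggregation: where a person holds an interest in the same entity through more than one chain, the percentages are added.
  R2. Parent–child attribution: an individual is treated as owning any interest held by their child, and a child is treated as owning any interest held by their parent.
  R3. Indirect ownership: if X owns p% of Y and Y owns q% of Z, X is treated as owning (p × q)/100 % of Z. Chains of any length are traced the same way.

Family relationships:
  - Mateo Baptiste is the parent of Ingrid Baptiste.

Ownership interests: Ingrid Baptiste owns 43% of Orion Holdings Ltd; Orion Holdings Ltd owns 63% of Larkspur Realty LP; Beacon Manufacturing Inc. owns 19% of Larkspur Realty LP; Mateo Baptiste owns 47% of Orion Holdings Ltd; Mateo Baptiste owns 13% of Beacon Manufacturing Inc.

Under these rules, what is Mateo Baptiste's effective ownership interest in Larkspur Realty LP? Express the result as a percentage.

By parent–child attribution (R2), Mateo Baptiste is treated as also owning Ingrid Baptiste's interest in Orion Holdings Ltd, giving 47% + 43% = 90%.
Chain via Orion Holdings Ltd (R3): 90% × 63% = 56.7% of Larkspur Realty LP.
Chain via Beacon Manufacturing Inc. (R3): 13% × 19% = 2.47% of Larkspur Realty LP.
Aggregating (R1): 56.7% + 2.47% = 59.17%.

59.17%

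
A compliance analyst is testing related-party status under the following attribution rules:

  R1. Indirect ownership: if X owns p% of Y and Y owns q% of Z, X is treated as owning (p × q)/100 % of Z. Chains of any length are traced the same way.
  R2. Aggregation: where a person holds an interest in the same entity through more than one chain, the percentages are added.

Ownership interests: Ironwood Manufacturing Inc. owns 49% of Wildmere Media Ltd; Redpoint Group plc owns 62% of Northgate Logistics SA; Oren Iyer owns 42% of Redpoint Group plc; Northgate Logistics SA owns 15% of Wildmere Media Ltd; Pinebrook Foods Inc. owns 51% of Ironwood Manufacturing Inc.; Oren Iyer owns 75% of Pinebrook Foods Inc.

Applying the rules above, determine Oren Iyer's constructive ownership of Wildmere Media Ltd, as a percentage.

Chain via Pinebrook Foods Inc. → Ironwood Manufacturing Inc. (R1): 75% × 51% × 49% = 18.7425% of Wildmere Media Ltd.
Chain via Redpoint Group plc → Northgate Logistics SA (R1): 42% × 62% × 15% = 3.906% of Wildmere Media Ltd.
Aggregating (R2): 18.7425% + 3.906% = 22.6485%.

22.6485%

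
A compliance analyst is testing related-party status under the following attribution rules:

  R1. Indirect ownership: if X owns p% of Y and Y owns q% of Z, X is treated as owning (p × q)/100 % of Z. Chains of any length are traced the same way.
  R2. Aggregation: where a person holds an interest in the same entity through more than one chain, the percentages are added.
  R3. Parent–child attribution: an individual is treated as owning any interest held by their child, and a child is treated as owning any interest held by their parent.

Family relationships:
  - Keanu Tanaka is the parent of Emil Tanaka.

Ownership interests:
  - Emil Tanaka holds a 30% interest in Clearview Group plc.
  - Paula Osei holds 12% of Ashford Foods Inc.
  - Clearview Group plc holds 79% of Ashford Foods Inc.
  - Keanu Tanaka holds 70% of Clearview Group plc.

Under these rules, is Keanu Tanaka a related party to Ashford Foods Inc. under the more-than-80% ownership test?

By parent–child attribution (R3), Keanu Tanaka is treated as also owning Emil Tanaka's interest in Clearview Group plc, giving 70% + 30% = 100%.
Chain via Clearview Group plc (R1): 100% × 79% = 79% of Ashford Foods Inc.
79% does not exceed the 80% threshold, so Keanu is not a related party to Ashford Foods Inc.

No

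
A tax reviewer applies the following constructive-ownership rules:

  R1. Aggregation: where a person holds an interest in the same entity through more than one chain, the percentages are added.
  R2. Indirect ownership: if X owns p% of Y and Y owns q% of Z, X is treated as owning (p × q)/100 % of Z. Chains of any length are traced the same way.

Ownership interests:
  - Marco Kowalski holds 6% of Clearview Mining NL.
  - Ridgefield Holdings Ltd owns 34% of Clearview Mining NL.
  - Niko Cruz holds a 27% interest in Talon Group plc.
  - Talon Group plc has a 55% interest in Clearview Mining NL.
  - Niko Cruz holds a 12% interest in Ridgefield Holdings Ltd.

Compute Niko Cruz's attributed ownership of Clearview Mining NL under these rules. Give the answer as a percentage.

Chain via Ridgefield Holdings Ltd (R2): 12% × 34% = 4.08% of Clearview Mining NL.
Chain via Talon Group plc (R2): 27% × 55% = 14.85% of Clearview Mining NL.
Aggregating (R1): 4.08% + 14.85% = 18.93%.

18.93%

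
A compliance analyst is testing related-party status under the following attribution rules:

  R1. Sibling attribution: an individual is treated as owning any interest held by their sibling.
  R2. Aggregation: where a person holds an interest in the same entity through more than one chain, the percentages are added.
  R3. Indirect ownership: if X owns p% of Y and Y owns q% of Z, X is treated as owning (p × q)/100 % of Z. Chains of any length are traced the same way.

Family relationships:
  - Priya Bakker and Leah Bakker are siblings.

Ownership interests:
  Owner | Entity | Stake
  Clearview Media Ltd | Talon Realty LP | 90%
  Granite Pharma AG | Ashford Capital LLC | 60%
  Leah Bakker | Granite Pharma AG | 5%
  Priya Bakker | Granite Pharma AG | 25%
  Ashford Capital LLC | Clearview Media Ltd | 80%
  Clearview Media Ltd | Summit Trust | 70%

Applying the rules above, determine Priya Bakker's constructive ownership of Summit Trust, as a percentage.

By sibling attribution (R1), Priya Bakker is treated as also owning Leah Bakker's interest in Granite Pharma AG, giving 25% + 5% = 30%.
Chain via Granite Pharma AG → Ashford Capital LLC → Clearview Media Ltd (R3): 30% × 60% × 80% × 70% = 10.08% of Summit Trust.

10.08%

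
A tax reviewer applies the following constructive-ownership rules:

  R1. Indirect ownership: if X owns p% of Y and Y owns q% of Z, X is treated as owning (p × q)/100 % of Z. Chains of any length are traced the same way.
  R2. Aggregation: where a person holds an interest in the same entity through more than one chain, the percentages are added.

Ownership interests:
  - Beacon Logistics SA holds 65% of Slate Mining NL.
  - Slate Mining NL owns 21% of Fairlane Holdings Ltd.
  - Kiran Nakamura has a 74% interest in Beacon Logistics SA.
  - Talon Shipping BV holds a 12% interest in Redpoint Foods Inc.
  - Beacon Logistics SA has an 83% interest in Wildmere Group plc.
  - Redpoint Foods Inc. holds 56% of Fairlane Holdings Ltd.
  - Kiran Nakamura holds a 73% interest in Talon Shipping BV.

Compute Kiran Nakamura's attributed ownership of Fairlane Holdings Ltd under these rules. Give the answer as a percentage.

15.0066%

Chain via Beacon Logistics SA → Slate Mining NL (R1): 74% × 65% × 21% = 10.101% of Fairlane Holdings Ltd.
Chain via Talon Shipping BV → Redpoint Foods Inc. (R1): 73% × 12% × 56% = 4.9056% of Fairlane Holdings Ltd.
Aggregating (R2): 10.101% + 4.9056% = 15.0066%.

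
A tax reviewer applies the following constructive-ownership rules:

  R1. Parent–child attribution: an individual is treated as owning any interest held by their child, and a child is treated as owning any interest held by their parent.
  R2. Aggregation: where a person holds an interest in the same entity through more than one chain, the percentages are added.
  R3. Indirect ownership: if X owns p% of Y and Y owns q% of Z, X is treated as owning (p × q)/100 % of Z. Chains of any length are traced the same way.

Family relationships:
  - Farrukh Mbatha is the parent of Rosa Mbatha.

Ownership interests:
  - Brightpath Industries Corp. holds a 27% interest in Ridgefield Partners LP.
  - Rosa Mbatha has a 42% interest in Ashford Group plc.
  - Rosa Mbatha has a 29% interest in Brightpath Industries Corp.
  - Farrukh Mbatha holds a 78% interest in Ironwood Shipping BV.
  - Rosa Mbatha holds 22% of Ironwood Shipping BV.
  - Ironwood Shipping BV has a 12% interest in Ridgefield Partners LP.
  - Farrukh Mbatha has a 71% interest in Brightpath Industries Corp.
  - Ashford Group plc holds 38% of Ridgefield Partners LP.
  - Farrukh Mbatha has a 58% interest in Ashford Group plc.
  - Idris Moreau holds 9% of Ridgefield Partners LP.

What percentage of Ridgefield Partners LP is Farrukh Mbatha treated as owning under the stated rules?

77%

By parent–child attribution (R1), Farrukh Mbatha is treated as also owning Rosa Mbatha's interest in Ashford Group plc, giving 58% + 42% = 100%.
By parent–child attribution (R1), Farrukh Mbatha is treated as also owning Rosa Mbatha's interest in Ironwood Shipping BV, giving 78% + 22% = 100%.
By parent–child attribution (R1), Farrukh Mbatha is treated as also owning Rosa Mbatha's interest in Brightpath Industries Corp, giving 71% + 29% = 100%.
Chain via Ashford Group plc (R3): 100% × 38% = 38% of Ridgefield Partners LP.
Chain via Ironwood Shipping BV (R3): 100% × 12% = 12% of Ridgefield Partners LP.
Chain via Brightpath Industries Corp. (R3): 100% × 27% = 27% of Ridgefield Partners LP.
Aggregating (R2): 38% + 12% + 27% = 77%.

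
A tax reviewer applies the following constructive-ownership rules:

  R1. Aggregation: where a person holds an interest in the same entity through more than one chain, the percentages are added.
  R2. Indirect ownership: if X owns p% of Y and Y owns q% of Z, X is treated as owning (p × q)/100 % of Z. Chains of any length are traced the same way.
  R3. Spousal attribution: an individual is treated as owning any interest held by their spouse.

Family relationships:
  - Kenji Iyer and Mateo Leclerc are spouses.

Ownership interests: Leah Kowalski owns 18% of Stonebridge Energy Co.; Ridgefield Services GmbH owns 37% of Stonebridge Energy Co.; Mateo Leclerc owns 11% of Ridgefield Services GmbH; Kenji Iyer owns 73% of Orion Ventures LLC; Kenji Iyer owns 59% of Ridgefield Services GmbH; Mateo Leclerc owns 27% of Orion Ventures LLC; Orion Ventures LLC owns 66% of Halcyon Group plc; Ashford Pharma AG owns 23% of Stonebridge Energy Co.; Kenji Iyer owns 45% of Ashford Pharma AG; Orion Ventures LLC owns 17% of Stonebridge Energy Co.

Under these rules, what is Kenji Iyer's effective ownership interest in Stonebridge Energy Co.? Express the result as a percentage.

By spousal attribution (R3), Kenji Iyer is treated as also owning Mateo Leclerc's interest in Orion Ventures LLC, giving 73% + 27% = 100%.
By spousal attribution (R3), Kenji Iyer is treated as also owning Mateo Leclerc's interest in Ridgefield Services GmbH, giving 59% + 11% = 70%.
Chain via Orion Ventures LLC (R2): 100% × 17% = 17% of Stonebridge Energy Co.
Chain via Ashford Pharma AG (R2): 45% × 23% = 10.35% of Stonebridge Energy Co.
Chain via Ridgefield Services GmbH (R2): 70% × 37% = 25.9% of Stonebridge Energy Co.
Aggregating (R1): 17% + 10.35% + 25.9% = 53.25%.

53.25%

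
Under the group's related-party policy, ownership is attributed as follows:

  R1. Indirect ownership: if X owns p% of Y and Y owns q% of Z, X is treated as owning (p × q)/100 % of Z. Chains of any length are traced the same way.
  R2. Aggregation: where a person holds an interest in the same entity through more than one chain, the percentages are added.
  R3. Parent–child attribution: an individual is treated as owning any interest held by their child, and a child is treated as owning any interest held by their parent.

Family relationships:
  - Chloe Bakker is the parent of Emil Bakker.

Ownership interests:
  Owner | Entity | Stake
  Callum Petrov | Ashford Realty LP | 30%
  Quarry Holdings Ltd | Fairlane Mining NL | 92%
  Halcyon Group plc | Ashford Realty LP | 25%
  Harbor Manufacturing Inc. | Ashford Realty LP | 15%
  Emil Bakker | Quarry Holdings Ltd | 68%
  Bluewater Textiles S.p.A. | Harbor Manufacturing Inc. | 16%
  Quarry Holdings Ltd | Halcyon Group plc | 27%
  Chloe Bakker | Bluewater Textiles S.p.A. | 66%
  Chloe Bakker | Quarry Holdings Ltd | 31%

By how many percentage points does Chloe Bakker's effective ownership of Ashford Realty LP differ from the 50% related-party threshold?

By parent–child attribution (R3), Chloe Bakker is treated as also owning Emil Bakker's interest in Quarry Holdings Ltd, giving 31% + 68% = 99%.
Chain via Quarry Holdings Ltd → Halcyon Group plc (R1): 99% × 27% × 25% = 6.6825% of Ashford Realty LP.
Chain via Bluewater Textiles S.p.A. → Harbor Manufacturing Inc. (R1): 66% × 16% × 15% = 1.584% of Ashford Realty LP.
Aggregating (R2): 6.6825% + 1.584% = 8.2665%.
8.2665% falls short of the 50% threshold by 41.7335 percentage points.

41.7335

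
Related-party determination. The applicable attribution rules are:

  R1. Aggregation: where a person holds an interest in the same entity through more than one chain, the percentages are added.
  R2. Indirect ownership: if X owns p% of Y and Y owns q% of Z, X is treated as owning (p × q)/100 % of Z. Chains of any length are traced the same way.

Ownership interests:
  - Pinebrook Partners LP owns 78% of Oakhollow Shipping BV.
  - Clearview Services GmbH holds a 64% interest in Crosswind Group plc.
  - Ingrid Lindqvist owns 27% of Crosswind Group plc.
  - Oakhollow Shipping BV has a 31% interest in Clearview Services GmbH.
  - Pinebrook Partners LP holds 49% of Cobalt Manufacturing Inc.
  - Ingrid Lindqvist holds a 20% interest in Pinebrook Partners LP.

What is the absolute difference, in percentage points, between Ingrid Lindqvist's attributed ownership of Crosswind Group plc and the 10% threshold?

Chain via Pinebrook Partners LP → Oakhollow Shipping BV → Clearview Services GmbH (R2): 20% × 78% × 31% × 64% = 3.09504% of Crosswind Group plc.
Direct interest in Crosswind Group plc: 27%.
Aggregating (R1): 3.09504% + 27% = 30.09504%.
30.09504% exceeds the 10% threshold by 20.09504 percentage points.

20.09504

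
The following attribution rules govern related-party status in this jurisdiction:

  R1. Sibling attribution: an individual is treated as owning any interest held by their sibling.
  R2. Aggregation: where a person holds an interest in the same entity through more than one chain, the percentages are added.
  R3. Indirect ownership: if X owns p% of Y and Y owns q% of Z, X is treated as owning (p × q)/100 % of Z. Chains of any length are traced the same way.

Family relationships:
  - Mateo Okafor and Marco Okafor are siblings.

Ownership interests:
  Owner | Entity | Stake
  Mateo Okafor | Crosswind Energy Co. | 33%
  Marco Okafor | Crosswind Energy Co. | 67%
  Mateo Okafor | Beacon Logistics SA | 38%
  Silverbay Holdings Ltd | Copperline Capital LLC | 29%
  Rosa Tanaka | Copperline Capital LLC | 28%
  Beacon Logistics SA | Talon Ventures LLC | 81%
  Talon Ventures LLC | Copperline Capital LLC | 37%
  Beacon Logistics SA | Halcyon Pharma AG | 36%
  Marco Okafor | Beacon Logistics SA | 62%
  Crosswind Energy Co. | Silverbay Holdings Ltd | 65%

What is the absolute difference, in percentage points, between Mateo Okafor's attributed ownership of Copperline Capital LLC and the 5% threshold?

43.82

By sibling attribution (R1), Mateo Okafor is treated as also owning Marco Okafor's interest in Crosswind Energy Co, giving 33% + 67% = 100%.
By sibling attribution (R1), Mateo Okafor is treated as also owning Marco Okafor's interest in Beacon Logistics SA, giving 38% + 62% = 100%.
Chain via Crosswind Energy Co. → Silverbay Holdings Ltd (R3): 100% × 65% × 29% = 18.85% of Copperline Capital LLC.
Chain via Beacon Logistics SA → Talon Ventures LLC (R3): 100% × 81% × 37% = 29.97% of Copperline Capital LLC.
Aggregating (R2): 18.85% + 29.97% = 48.82%.
48.82% exceeds the 5% threshold by 43.82 percentage points.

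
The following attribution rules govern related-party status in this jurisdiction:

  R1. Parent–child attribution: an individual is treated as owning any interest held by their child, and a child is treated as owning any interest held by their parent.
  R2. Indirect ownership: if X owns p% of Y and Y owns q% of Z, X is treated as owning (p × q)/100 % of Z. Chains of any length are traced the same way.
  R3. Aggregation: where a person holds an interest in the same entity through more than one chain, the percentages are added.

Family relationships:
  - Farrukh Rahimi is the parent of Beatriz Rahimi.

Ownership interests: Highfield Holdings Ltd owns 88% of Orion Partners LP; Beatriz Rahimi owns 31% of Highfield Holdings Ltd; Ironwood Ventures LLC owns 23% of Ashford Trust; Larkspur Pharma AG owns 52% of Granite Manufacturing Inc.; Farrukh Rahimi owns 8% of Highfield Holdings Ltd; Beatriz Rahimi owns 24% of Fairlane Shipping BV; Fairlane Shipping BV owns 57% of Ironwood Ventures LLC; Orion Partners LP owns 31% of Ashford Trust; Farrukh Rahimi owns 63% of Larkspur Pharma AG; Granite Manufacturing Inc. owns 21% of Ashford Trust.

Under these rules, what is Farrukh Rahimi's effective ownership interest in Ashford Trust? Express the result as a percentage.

By parent–child attribution (R1), Farrukh Rahimi is treated as also owning Beatriz Rahimi's interest in Highfield Holdings Ltd, giving 8% + 31% = 39%.
By parent–child attribution (R1), Farrukh Rahimi is treated as owning Beatriz Rahimi's 24% interest in Fairlane Shipping BV.
Chain via Larkspur Pharma AG → Granite Manufacturing Inc. (R2): 63% × 52% × 21% = 6.8796% of Ashford Trust.
Chain via Highfield Holdings Ltd → Orion Partners LP (R2): 39% × 88% × 31% = 10.6392% of Ashford Trust.
Chain via Fairlane Shipping BV → Ironwood Ventures LLC (R2): 24% × 57% × 23% = 3.1464% of Ashford Trust.
Aggregating (R3): 6.8796% + 10.6392% + 3.1464% = 20.6652%.

20.6652%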